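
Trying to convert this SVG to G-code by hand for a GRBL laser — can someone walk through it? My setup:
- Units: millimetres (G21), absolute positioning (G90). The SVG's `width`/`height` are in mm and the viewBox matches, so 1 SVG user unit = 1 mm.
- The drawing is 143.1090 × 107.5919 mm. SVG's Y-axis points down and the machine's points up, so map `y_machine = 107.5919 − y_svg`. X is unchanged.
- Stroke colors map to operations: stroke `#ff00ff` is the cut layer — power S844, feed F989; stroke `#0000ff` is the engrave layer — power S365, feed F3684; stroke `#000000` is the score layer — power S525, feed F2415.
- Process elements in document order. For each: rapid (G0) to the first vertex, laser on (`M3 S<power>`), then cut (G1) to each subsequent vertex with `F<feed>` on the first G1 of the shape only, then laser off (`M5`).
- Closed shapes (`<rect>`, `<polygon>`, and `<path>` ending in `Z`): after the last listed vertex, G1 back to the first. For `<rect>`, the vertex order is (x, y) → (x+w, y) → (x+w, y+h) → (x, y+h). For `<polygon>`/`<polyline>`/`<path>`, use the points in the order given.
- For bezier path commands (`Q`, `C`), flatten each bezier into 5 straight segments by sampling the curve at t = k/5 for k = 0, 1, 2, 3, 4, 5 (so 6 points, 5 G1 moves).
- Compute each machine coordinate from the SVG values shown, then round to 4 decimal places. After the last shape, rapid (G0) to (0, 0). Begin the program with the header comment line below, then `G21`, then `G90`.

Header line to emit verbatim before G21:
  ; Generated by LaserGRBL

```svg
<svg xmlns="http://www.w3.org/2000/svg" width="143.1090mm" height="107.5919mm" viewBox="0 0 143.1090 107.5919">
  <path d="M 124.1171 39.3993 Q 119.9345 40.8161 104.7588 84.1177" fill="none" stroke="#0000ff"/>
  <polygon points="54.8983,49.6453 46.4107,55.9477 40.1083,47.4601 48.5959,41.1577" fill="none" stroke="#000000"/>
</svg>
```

; Generated by LaserGRBL
G21
G90
G0 X124.1171 Y68.1926
M3 S365
G1 X122.0043 Y65.9505 F3684
G1 X119.0121 Y60.3576
G1 X115.1405 Y51.4139
G1 X110.3894 Y39.1194
G1 X104.7588 Y23.4742
M5
G0 X54.8983 Y57.9466
M3 S525
G1 X46.4107 Y51.6442 F2415
G1 X40.1083 Y60.1318
G1 X48.5959 Y66.4342
G1 X54.8983 Y57.9466
M5
G0 X0.0000 Y0.0000

viewBox `0 0 143.1090 107.5919` with mm width/height → 1 unit = 1 mm. Flip: y_m = 107.5919 − y_svg.

**Shape 1** — `<path>` quadratic bezier, stroke `#0000ff` → engrave (S365, F3684). Control points (SVG): P0=(124.1171,39.3993), P1=(119.9345,40.8161), P2=(104.7588,84.1177); sampled at t=k/5. Machine vertices: (124.1171,68.1926) → (122.0043,65.9505) → (119.0121,60.3576) → (115.1405,51.4139) → (110.3894,39.1194) → (104.7588,23.4742). Open path.

**Shape 2** — `<polygon>` regular polygon, stroke `#000000` → score (S525, F2415). Machine vertices: (54.8983,57.9466) → (46.4107,51.6442) → (40.1083,60.1318) → (48.5959,66.4342) → (54.8983,57.9466). Closed: final G1 returns to the first vertex.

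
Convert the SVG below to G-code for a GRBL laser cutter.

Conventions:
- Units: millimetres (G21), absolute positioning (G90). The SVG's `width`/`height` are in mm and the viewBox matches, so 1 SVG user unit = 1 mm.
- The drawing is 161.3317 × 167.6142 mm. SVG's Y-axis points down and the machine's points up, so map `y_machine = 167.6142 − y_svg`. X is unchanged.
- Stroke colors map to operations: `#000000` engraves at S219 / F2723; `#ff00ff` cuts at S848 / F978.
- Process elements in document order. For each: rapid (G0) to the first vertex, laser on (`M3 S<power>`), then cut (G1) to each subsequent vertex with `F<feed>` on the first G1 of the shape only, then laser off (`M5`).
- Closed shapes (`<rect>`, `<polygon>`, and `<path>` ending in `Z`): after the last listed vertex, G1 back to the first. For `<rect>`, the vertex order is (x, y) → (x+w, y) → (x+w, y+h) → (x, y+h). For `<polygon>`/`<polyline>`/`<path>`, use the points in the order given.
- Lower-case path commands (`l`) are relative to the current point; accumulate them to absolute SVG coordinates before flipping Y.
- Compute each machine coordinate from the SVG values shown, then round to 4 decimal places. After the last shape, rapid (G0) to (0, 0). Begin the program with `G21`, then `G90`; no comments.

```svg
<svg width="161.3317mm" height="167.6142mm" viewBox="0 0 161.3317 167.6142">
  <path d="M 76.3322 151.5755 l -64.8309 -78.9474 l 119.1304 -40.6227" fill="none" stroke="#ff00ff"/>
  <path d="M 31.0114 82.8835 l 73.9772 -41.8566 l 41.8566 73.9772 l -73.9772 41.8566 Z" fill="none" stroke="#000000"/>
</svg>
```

1 u = 1 mm; y_m = 167.6142 − y.

[1] `<path>` open polyline, #ff00ff→cut S848 F978: (76.3322,16.0387) → (11.5013,94.9861) → (130.6317,135.6088)

[2] `<path>` regular polygon, #000000→engrave S219 F2723: (31.0114,84.7307) → (104.9886,126.5873) → (146.8452,52.6101) → (72.8680,10.7535) → (31.0114,84.7307) (closed)

G21
G90
G0 X76.3322 Y16.0387
M3 S848
G1 X11.5013 Y94.9861 F978
G1 X130.6317 Y135.6088
M5
G0 X31.0114 Y84.7307
M3 S219
G1 X104.9886 Y126.5873 F2723
G1 X146.8452 Y52.6101
G1 X72.8680 Y10.7535
G1 X31.0114 Y84.7307
M5
G0 X0.0000 Y0.0000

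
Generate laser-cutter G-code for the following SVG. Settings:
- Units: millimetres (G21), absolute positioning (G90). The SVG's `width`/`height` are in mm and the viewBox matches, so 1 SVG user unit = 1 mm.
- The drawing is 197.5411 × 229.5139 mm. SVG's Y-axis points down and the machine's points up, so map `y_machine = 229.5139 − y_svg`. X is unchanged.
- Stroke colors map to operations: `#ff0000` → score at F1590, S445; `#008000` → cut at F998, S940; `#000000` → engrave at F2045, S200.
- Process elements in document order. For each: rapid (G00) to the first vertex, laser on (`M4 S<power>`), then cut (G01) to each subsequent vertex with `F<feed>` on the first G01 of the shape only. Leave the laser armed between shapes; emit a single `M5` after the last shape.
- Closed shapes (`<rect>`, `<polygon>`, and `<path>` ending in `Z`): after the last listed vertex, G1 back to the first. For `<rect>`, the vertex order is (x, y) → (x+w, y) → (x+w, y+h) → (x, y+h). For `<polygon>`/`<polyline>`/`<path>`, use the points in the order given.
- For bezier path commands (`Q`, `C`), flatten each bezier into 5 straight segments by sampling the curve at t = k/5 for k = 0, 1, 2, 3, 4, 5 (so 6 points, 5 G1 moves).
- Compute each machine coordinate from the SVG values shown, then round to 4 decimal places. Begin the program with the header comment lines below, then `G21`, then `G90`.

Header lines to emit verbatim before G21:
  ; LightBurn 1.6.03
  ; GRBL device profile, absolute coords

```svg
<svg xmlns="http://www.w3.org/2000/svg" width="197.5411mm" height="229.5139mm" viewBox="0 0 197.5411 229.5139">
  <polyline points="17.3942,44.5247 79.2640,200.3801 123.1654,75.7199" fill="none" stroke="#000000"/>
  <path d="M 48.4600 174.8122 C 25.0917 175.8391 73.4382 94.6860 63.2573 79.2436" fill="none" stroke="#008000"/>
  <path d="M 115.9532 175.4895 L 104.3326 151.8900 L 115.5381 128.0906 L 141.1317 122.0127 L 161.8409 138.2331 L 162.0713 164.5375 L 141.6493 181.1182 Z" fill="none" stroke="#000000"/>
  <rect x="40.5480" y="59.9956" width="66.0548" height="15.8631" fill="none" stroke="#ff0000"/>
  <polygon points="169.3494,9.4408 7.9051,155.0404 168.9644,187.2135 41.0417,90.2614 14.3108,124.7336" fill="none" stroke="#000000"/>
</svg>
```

; LightBurn 1.6.03
; GRBL device profile, absolute coords
G21
G90
G00 X17.3942 Y184.9892
M4 S200
G01 X79.2640 Y29.1338 F2045
G01 X123.1654 Y153.7940
G00 X48.4600 Y54.7017
M4 S940
G01 X42.0029 Y62.7640 F998
G01 X46.5056 Y83.4508
G01 X55.7167 Y109.6633
G01 X63.3845 Y134.3027
G01 X63.2573 Y150.2703
G00 X115.9532 Y54.0244
M4 S200
G01 X104.3326 Y77.6239 F2045
G01 X115.5381 Y101.4233
G01 X141.1317 Y107.5012
G01 X161.8409 Y91.2808
G01 X162.0713 Y64.9764
G01 X141.6493 Y48.3957
G01 X115.9532 Y54.0244
G00 X40.5480 Y169.5183
M4 S445
G01 X106.6028 Y169.5183 F1590
G01 X106.6028 Y153.6552
G01 X40.5480 Y153.6552
G01 X40.5480 Y169.5183
G00 X169.3494 Y220.0731
M4 S200
G01 X7.9051 Y74.4735 F2045
G01 X168.9644 Y42.3004
G01 X41.0417 Y139.2525
G01 X14.3108 Y104.7803
G01 X169.3494 Y220.0731
M5

1 u = 1 mm; y_m = 229.5139 − y.

[1] `<polyline>` open polyline, #000000→engrave S200 F2045: (17.3942,184.9892) → (79.2640,29.1338) → (123.1654,153.7940)

[2] `<path>` cubic bezier, #008000→cut S940 F998: (48.4600,54.7017) → (42.0029,62.7640) → (46.5056,83.4508) → (55.7167,109.6633) → (63.3845,134.3027) → (63.2573,150.2703)

[3] `<path>` regular polygon, #000000→engrave S200 F2045: (115.9532,54.0244) → (104.3326,77.6239) → (115.5381,101.4233) → (141.1317,107.5012) → (161.8409,91.2808) → (162.0713,64.9764) → (141.6493,48.3957) → (115.9532,54.0244) (closed)

[4] `<rect>` rectangle, #ff0000→score S445 F1590: (40.5480,169.5183) → (106.6028,169.5183) → (106.6028,153.6552) → (40.5480,153.6552) → (40.5480,169.5183) (closed)

[5] `<polygon>` closed polygon, #000000→engrave S200 F2045: (169.3494,220.0731) → (7.9051,74.4735) → (168.9644,42.3004) → (41.0417,139.2525) → (14.3108,104.7803) → (169.3494,220.0731) (closed)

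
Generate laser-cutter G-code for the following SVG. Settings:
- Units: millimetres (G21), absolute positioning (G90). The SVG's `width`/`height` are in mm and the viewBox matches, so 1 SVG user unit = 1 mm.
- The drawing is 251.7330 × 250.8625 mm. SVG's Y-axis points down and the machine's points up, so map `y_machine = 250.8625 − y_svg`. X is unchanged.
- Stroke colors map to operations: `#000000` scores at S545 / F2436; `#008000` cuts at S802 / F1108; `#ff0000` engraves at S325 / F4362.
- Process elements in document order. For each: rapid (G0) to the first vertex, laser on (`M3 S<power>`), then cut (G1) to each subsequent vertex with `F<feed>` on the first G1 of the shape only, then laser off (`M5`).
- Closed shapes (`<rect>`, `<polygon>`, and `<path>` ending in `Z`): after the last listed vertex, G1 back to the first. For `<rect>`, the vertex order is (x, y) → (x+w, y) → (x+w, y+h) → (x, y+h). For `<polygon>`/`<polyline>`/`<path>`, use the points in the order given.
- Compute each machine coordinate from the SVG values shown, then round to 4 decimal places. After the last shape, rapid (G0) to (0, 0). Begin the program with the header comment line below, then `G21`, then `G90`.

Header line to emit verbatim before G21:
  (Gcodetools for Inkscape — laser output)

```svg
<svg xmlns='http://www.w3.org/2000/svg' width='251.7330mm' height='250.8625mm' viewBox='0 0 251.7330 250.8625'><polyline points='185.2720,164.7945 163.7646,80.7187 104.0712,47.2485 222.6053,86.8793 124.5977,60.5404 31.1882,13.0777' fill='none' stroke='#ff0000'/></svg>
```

(Gcodetools for Inkscape — laser output)
G21
G90
G0 X185.2720 Y86.0680
M3 S325
G1 X163.7646 Y170.1438 F4362
G1 X104.0712 Y203.6140
G1 X222.6053 Y163.9832
G1 X124.5977 Y190.3221
G1 X31.1882 Y237.7848
M5
G0 X0.0000 Y0.0000

viewBox `0 0 251.7330 250.8625` with mm width/height → 1 unit = 1 mm. Flip: y_m = 250.8625 − y_svg.

**Shape 1** — `<polyline>` open polyline, stroke `#ff0000` → engrave (S325, F4362). Machine vertices: (185.2720,86.0680) → (163.7646,170.1438) → (104.0712,203.6140) → (222.6053,163.9832) → (124.5977,190.3221) → (31.1882,237.7848). Open path.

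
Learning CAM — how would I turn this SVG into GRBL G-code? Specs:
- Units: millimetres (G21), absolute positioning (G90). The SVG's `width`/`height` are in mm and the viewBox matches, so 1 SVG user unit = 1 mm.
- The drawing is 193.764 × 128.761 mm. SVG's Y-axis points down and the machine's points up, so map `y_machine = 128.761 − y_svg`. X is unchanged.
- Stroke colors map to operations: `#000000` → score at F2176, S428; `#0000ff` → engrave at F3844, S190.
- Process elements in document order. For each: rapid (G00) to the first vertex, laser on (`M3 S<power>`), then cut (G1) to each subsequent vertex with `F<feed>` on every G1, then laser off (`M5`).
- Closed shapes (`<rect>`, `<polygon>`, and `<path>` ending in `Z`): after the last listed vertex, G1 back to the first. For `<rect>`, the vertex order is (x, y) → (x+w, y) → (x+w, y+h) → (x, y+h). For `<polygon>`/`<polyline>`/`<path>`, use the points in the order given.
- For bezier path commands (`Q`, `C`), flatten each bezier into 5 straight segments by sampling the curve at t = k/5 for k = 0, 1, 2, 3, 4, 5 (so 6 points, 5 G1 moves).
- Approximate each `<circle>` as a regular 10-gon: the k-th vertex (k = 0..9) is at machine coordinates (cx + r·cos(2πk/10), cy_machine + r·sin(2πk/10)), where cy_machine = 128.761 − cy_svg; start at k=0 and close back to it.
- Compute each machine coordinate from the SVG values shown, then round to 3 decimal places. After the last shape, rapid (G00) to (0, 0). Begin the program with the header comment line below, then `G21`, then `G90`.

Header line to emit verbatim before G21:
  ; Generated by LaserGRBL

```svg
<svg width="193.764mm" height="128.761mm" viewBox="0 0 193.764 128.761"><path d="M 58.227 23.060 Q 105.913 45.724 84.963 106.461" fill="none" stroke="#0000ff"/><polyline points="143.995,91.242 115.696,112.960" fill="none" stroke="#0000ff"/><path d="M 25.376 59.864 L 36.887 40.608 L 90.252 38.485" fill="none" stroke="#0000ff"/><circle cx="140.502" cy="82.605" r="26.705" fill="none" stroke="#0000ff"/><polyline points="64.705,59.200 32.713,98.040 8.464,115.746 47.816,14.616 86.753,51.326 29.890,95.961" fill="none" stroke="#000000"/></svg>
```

; Generated by LaserGRBL
G21
G90
G00 X58.227 Y105.701
M3 S190
G1 X74.556 Y95.112 F3844
G1 X85.394 Y81.478 F3844
G1 X90.741 Y64.798 F3844
G1 X90.598 Y45.072 F3844
G1 X84.963 Y22.300 F3844
M5
G00 X143.995 Y37.519
M3 S190
G1 X115.696 Y15.801 F3844
M5
G00 X25.376 Y68.897
M3 S190
G1 X36.887 Y88.153 F3844
G1 X90.252 Y90.276 F3844
M5
G00 X167.207 Y46.156
M3 S190
G1 X162.107 Y61.853 F3844
G1 X148.754 Y71.554 F3844
G1 X132.250 Y71.554 F3844
G1 X118.897 Y61.853 F3844
G1 X113.797 Y46.156 F3844
G1 X118.897 Y30.459 F3844
G1 X132.250 Y20.758 F3844
G1 X148.754 Y20.758 F3844
G1 X162.107 Y30.459 F3844
G1 X167.207 Y46.156 F3844
M5
G00 X64.705 Y69.561
M3 S428
G1 X32.713 Y30.721 F2176
G1 X8.464 Y13.015 F2176
G1 X47.816 Y114.145 F2176
G1 X86.753 Y77.435 F2176
G1 X29.890 Y32.800 F2176
M5
G00 X0.000 Y0.000

viewBox `0 0 193.764 128.761` with mm width/height → 1 unit = 1 mm. Flip: y_m = 128.761 − y_svg.

**Shape 1** — `<path>` quadratic bezier, stroke `#0000ff` → engrave (S190, F3844). Control points (SVG): P0=(58.227,23.060), P1=(105.913,45.724), P2=(84.963,106.461); sampled at t=k/5. Machine vertices: (58.227,105.701) → (74.556,95.112) → (85.394,81.478) → (90.741,64.798) → (90.598,45.072) → (84.963,22.300). Open path.

**Shape 2** — `<polyline>` line segment, stroke `#0000ff` → engrave (S190, F3844). Machine vertices: (143.995,37.519) → (115.696,15.801). Open path.

**Shape 3** — `<path>` open polyline, stroke `#0000ff` → engrave (S190, F3844). Machine vertices: (25.376,68.897) → (36.887,88.153) → (90.252,90.276). Open path.

**Shape 4** — `<circle>` circle, stroke `#0000ff` → engrave (S190, F3844). Machine vertices: (167.207,46.156) → (162.107,61.853) → (148.754,71.554) → (132.250,71.554) → (118.897,61.853) → (113.797,46.156) → (118.897,30.459) → (132.250,20.758) → (148.754,20.758) → (162.107,30.459) → (167.207,46.156). Closed: final G1 returns to the first vertex.

**Shape 5** — `<polyline>` open polyline, stroke `#000000` → score (S428, F2176). Machine vertices: (64.705,69.561) → (32.713,30.721) → (8.464,13.015) → (47.816,114.145) → (86.753,77.435) → (29.890,32.800). Open path.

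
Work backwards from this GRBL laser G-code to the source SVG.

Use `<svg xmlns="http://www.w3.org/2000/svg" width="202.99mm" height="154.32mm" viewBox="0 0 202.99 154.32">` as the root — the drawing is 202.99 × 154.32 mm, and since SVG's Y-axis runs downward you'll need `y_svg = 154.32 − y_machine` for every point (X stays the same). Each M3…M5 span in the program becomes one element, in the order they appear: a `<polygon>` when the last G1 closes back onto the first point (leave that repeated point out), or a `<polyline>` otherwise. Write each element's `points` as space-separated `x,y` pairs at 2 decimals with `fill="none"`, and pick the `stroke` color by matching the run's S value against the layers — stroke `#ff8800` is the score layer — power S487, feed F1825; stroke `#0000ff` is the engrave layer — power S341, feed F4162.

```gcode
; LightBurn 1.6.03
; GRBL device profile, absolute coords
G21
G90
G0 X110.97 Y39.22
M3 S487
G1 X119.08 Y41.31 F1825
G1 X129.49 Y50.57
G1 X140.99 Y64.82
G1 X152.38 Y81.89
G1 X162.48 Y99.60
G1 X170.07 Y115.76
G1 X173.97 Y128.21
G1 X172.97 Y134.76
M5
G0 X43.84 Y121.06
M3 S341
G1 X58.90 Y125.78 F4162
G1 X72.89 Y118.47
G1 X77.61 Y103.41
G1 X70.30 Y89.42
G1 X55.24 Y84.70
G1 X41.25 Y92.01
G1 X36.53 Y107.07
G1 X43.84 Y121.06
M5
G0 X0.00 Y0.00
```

Machine Y-up, SVG Y-down with viewBox height 154.32, so y_svg = 154.32 − y_machine; X carries over.

Run 1: S487 ⇒ score layer `#ff8800`. The run is open, so emit a `<polyline>` with points (Y-flipped): 110.97,115.10 119.08,113.01 129.49,103.75 140.99,89.50 152.38,72.43 162.48,54.72 170.07,38.56 173.97,26.11 172.97,19.56.

Run 2: power S341 maps to stroke `#0000ff` (engrave). The run returns to its start, so emit a `<polygon>` with points (Y-flipped): 43.84,33.26 58.90,28.54 72.89,35.85 77.61,50.91 70.30,64.90 55.24,69.62 41.25,62.31 36.53,47.25.

<svg xmlns="http://www.w3.org/2000/svg" width="202.99mm" height="154.32mm" viewBox="0 0 202.99 154.32">
  <polyline points="110.97,115.10 119.08,113.01 129.49,103.75 140.99,89.50 152.38,72.43 162.48,54.72 170.07,38.56 173.97,26.11 172.97,19.56" fill="none" stroke="#ff8800"/>
  <polygon points="43.84,33.26 58.90,28.54 72.89,35.85 77.61,50.91 70.30,64.90 55.24,69.62 41.25,62.31 36.53,47.25" fill="none" stroke="#0000ff"/>
</svg>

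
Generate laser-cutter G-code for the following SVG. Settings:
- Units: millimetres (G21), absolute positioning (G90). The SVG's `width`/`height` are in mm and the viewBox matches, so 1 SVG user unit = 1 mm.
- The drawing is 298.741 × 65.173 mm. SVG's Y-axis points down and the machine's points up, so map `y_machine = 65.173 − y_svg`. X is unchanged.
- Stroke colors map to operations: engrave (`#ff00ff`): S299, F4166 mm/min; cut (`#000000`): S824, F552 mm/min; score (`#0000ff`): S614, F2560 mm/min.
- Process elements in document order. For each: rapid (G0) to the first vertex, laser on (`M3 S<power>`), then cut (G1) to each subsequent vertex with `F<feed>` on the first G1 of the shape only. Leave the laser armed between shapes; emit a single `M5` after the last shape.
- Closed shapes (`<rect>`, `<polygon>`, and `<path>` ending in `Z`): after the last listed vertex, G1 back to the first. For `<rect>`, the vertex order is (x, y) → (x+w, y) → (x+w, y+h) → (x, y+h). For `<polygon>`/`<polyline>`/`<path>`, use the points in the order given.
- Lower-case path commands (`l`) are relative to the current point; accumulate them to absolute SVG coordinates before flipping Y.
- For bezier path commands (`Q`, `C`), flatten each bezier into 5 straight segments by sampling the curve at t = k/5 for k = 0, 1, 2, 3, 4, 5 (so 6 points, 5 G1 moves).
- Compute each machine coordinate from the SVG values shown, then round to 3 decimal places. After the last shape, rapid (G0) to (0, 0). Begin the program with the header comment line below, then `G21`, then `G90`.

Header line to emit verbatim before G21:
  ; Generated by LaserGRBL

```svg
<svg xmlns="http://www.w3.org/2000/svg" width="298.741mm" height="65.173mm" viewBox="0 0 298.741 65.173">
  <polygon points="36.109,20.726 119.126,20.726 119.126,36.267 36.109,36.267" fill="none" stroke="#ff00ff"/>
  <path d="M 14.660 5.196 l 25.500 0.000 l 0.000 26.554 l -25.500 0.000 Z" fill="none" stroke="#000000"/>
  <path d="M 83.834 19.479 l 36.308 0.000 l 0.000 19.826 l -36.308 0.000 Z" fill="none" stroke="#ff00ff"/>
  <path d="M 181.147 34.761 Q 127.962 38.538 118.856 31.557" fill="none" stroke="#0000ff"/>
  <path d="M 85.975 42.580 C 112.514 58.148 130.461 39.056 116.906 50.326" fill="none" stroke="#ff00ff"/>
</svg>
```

Since the viewBox matches the mm dimensions, user units are millimetres directly. The only transform is the Y-flip y_m = 65.173 − y_svg.

Shape 1 is a rectangle drawn with `<polygon>`. Its stroke #ff00ff means engrave at S299, F4166. After flipping Y the toolpath is (36.109,44.447) → (119.126,44.447) → (119.126,28.906) → (36.109,28.906) → (36.109,44.447), returning to the start.

Shape 2 is a rectangle drawn with `<path>`. Its stroke #000000 means cut at S824, F552. After flipping Y the toolpath is (14.660,59.977) → (40.160,59.977) → (40.160,33.423) → (14.660,33.423) → (14.660,59.977), returning to the start.

Shape 3 is a rectangle drawn with `<path>`. Its stroke #ff00ff means engrave at S299, F4166. After flipping Y the toolpath is (83.834,45.694) → (120.142,45.694) → (120.142,25.868) → (83.834,25.868) → (83.834,45.694), returning to the start.

Shape 4 is a quadratic bezier drawn with `<path>`. Its stroke #0000ff means score at S614, F2560. After flipping Y the toolpath is (181.147,30.412) → (161.636,29.332) → (145.652,29.112) → (133.193,29.752) → (124.262,31.254) → (118.856,33.616).

Shape 5 is a cubic bezier drawn with `<path>`. Its stroke #ff00ff means engrave at S299, F4166. After flipping Y the toolpath is (85.975,22.593) → (100.684,16.891) → (112.231,16.387) → (119.517,17.959) → (121.442,18.486) → (116.906,14.847).

; Generated by LaserGRBL
G21
G90
G0 X36.109 Y44.447
M3 S299
G1 X119.126 Y44.447 F4166
G1 X119.126 Y28.906
G1 X36.109 Y28.906
G1 X36.109 Y44.447
G0 X14.660 Y59.977
M3 S824
G1 X40.160 Y59.977 F552
G1 X40.160 Y33.423
G1 X14.660 Y33.423
G1 X14.660 Y59.977
G0 X83.834 Y45.694
M3 S299
G1 X120.142 Y45.694 F4166
G1 X120.142 Y25.868
G1 X83.834 Y25.868
G1 X83.834 Y45.694
G0 X181.147 Y30.412
M3 S614
G1 X161.636 Y29.332 F2560
G1 X145.652 Y29.112
G1 X133.193 Y29.752
G1 X124.262 Y31.254
G1 X118.856 Y33.616
G0 X85.975 Y22.593
M3 S299
G1 X100.684 Y16.891 F4166
G1 X112.231 Y16.387
G1 X119.517 Y17.959
G1 X121.442 Y18.486
G1 X116.906 Y14.847
M5
G0 X0.000 Y0.000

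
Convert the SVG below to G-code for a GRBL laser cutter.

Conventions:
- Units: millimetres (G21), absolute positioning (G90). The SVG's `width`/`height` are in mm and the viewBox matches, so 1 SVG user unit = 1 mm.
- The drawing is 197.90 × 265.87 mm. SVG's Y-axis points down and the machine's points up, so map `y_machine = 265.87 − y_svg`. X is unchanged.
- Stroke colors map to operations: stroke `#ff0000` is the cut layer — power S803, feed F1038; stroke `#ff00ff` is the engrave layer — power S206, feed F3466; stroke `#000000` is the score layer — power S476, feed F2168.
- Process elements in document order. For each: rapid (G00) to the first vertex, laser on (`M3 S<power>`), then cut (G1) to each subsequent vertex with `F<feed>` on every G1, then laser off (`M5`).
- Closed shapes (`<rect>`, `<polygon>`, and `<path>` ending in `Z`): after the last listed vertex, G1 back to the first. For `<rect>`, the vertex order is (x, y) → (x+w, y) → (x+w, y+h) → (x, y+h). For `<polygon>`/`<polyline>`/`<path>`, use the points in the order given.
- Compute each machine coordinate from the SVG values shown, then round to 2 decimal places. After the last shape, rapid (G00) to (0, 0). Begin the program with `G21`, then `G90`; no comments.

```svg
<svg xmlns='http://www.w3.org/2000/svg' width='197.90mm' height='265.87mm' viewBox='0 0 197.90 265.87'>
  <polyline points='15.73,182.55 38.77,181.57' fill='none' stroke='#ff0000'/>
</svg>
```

1 u = 1 mm; y_m = 265.87 − y.

[1] `<polyline>` line segment, #ff0000→cut S803 F1038: (15.73,83.32) → (38.77,84.30)

G21
G90
G00 X15.73 Y83.32
M3 S803
G1 X38.77 Y84.30 F1038
M5
G00 X0.00 Y0.00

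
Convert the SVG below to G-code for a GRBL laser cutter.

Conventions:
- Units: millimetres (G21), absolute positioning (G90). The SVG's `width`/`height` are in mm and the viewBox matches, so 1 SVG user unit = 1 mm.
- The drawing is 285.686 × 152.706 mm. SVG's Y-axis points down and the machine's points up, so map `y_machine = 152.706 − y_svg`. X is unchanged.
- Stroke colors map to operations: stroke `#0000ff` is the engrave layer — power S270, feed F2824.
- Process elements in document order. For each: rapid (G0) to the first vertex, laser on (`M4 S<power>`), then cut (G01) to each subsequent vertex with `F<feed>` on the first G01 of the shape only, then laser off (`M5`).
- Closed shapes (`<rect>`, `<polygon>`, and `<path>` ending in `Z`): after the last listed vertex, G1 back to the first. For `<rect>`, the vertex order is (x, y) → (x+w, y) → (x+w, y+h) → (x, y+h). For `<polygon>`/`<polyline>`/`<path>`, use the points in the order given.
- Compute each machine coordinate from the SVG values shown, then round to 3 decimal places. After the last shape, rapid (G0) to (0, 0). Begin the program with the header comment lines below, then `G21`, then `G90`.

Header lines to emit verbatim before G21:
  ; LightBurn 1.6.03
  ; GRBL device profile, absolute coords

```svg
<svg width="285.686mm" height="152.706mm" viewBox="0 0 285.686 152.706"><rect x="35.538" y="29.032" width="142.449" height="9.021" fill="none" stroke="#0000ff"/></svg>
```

viewBox `0 0 285.686 152.706` with mm width/height → 1 unit = 1 mm. Flip: y_m = 152.706 − y_svg.

**Shape 1** — `<rect>` rectangle, stroke `#0000ff` → engrave (S270, F2824). Machine vertices: (35.538,123.674) → (177.987,123.674) → (177.987,114.653) → (35.538,114.653) → (35.538,123.674). Closed: final G1 returns to the first vertex.

; LightBurn 1.6.03
; GRBL device profile, absolute coords
G21
G90
G0 X35.538 Y123.674
M4 S270
G01 X177.987 Y123.674 F2824
G01 X177.987 Y114.653
G01 X35.538 Y114.653
G01 X35.538 Y123.674
M5
G0 X0.000 Y0.000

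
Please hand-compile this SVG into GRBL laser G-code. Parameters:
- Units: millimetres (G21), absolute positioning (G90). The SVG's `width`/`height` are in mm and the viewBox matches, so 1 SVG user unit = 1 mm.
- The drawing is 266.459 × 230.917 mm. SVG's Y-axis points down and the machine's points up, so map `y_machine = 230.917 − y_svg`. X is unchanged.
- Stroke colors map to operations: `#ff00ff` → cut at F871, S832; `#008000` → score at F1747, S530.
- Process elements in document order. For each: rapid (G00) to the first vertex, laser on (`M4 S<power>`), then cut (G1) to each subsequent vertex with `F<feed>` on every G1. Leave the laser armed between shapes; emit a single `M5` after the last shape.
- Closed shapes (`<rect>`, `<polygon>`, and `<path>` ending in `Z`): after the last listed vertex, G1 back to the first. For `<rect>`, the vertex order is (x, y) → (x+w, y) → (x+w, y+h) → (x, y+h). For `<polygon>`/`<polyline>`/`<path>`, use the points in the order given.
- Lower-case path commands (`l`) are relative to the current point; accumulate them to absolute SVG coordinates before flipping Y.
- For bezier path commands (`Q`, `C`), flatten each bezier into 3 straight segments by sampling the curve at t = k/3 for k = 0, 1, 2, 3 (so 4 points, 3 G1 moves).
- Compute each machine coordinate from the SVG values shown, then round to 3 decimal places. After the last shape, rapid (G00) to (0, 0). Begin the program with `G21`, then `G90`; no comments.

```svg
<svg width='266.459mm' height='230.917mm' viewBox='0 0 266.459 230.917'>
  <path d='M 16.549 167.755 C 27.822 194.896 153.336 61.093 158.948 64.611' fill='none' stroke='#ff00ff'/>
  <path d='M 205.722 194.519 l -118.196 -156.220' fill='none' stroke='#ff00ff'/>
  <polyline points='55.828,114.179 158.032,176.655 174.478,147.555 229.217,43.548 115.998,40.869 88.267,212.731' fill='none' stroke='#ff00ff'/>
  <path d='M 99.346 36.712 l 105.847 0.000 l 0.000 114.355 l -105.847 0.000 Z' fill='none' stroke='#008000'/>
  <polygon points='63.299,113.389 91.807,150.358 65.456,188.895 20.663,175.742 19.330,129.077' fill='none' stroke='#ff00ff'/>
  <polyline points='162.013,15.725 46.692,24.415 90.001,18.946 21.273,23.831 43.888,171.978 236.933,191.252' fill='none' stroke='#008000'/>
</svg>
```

G21
G90
G00 X16.549 Y63.162
M4 S832
G1 X57.230 Y78.622 F871
G1 X122.041 Y135.097 F871
G1 X158.948 Y166.306 F871
G00 X205.722 Y36.398
M4 S832
G1 X87.526 Y192.618 F871
G00 X55.828 Y116.738
M4 S832
G1 X158.032 Y54.262 F871
G1 X174.478 Y83.362 F871
G1 X229.217 Y187.369 F871
G1 X115.998 Y190.048 F871
G1 X88.267 Y18.186 F871
G00 X99.346 Y194.205
M4 S530
G1 X205.193 Y194.205 F1747
G1 X205.193 Y79.850 F1747
G1 X99.346 Y79.850 F1747
G1 X99.346 Y194.205 F1747
G00 X63.299 Y117.528
M4 S832
G1 X91.807 Y80.559 F871
G1 X65.456 Y42.022 F871
G1 X20.663 Y55.175 F871
G1 X19.330 Y101.840 F871
G1 X63.299 Y117.528 F871
G00 X162.013 Y215.192
M4 S530
G1 X46.692 Y206.502 F1747
G1 X90.001 Y211.971 F1747
G1 X21.273 Y207.086 F1747
G1 X43.888 Y58.939 F1747
G1 X236.933 Y39.665 F1747
M5
G00 X0.000 Y0.000

Since the viewBox matches the mm dimensions, user units are millimetres directly. The only transform is the Y-flip y_m = 230.917 − y_svg.

Shape 1 is a cubic bezier drawn with `<path>`. Its stroke #ff00ff means cut at S832, F871. After flipping Y the toolpath is (16.549,63.162) → (57.230,78.622) → (122.041,135.097) → (158.948,166.306).

Shape 2 is a line segment drawn with `<path>`. Its stroke #ff00ff means cut at S832, F871. After flipping Y the toolpath is (205.722,36.398) → (87.526,192.618).

Shape 3 is a open polyline drawn with `<polyline>`. Its stroke #ff00ff means cut at S832, F871. After flipping Y the toolpath is (55.828,116.738) → (158.032,54.262) → (174.478,83.362) → (229.217,187.369) → (115.998,190.048) → (88.267,18.186).

Shape 4 is a rectangle drawn with `<path>`. Its stroke #008000 means score at S530, F1747. After flipping Y the toolpath is (99.346,194.205) → (205.193,194.205) → (205.193,79.850) → (99.346,79.850) → (99.346,194.205), returning to the start.

Shape 5 is a regular polygon drawn with `<polygon>`. Its stroke #ff00ff means cut at S832, F871. After flipping Y the toolpath is (63.299,117.528) → (91.807,80.559) → (65.456,42.022) → (20.663,55.175) → (19.330,101.840) → (63.299,117.528), returning to the start.

Shape 6 is a open polyline drawn with `<polyline>`. Its stroke #008000 means score at S530, F1747. After flipping Y the toolpath is (162.013,215.192) → (46.692,206.502) → (90.001,211.971) → (21.273,207.086) → (43.888,58.939) → (236.933,39.665).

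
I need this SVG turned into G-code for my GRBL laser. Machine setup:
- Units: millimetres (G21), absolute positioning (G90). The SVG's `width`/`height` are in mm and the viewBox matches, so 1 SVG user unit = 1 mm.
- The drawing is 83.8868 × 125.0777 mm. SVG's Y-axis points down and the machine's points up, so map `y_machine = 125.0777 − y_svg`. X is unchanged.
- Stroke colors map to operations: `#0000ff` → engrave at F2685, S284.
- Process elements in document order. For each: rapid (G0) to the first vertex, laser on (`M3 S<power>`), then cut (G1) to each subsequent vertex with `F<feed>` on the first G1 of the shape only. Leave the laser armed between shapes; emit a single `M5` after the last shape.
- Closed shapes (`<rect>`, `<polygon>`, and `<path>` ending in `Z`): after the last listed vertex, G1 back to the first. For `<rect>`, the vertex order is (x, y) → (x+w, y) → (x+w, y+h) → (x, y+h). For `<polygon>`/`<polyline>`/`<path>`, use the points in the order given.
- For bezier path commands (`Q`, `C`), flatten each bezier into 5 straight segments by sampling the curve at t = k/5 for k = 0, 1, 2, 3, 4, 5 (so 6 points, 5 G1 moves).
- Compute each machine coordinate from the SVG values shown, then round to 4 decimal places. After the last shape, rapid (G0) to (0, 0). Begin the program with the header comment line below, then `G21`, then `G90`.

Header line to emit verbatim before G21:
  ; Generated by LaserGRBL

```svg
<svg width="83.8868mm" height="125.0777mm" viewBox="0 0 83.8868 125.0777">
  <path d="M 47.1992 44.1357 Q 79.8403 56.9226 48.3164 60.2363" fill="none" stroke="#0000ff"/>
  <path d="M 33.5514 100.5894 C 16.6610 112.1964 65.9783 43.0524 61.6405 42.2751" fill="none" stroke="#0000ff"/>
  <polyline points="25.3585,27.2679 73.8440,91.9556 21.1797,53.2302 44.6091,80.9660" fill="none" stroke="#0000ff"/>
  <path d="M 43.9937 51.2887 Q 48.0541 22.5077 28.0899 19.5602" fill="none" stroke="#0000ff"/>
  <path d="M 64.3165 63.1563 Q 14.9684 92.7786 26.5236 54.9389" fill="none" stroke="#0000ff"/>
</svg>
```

; Generated by LaserGRBL
G21
G90
G0 X47.1992 Y80.9420
M3 S284
G1 X57.6890 Y76.2062 F2685
G1 X63.0457 Y72.2282
G1 X63.2691 Y69.0081
G1 X58.3594 Y66.5458
G1 X48.3164 Y64.8414
G0 X33.5514 Y24.4883
M3 S284
G1 X30.4032 Y26.0213 F2685
G1 X37.3914 Y39.7768
G1 X48.7626 Y58.5974
G1 X58.7635 Y75.3252
G1 X61.6405 Y82.8026
G0 X25.3585 Y97.8098
M3 S284
G1 X73.8440 Y33.1221 F2685
G1 X21.1797 Y71.8475
G1 X44.6091 Y44.1117
G0 X43.9937 Y73.7890
M3 S284
G1 X44.6569 Y84.2681 F2685
G1 X43.3981 Y92.6804
G1 X40.2173 Y99.0261
G1 X35.1146 Y103.3052
G1 X28.0899 Y105.5175
G0 X64.3165 Y61.9214
M3 S284
G1 X47.0134 Y52.7710 F2685
G1 X34.5825 Y49.0175
G1 X27.0240 Y50.6610
G1 X24.3377 Y57.7014
G1 X26.5236 Y70.1388
M5
G0 X0.0000 Y0.0000

1 u = 1 mm; y_m = 125.0777 − y.

[1] `<path>` quadratic bezier, #0000ff→engrave S284 F2685: (47.1992,80.9420) → (57.6890,76.2062) → (63.0457,72.2282) → (63.2691,69.0081) → (58.3594,66.5458) → (48.3164,64.8414)

[2] `<path>` cubic bezier, #0000ff→engrave S284 F2685: (33.5514,24.4883) → (30.4032,26.0213) → (37.3914,39.7768) → (48.7626,58.5974) → (58.7635,75.3252) → (61.6405,82.8026)

[3] `<polyline>` open polyline, #0000ff→engrave S284 F2685: (25.3585,97.8098) → (73.8440,33.1221) → (21.1797,71.8475) → (44.6091,44.1117)

[4] `<path>` quadratic bezier, #0000ff→engrave S284 F2685: (43.9937,73.7890) → (44.6569,84.2681) → (43.3981,92.6804) → (40.2173,99.0261) → (35.1146,103.3052) → (28.0899,105.5175)

[5] `<path>` quadratic bezier, #0000ff→engrave S284 F2685: (64.3165,61.9214) → (47.0134,52.7710) → (34.5825,49.0175) → (27.0240,50.6610) → (24.3377,57.7014) → (26.5236,70.1388)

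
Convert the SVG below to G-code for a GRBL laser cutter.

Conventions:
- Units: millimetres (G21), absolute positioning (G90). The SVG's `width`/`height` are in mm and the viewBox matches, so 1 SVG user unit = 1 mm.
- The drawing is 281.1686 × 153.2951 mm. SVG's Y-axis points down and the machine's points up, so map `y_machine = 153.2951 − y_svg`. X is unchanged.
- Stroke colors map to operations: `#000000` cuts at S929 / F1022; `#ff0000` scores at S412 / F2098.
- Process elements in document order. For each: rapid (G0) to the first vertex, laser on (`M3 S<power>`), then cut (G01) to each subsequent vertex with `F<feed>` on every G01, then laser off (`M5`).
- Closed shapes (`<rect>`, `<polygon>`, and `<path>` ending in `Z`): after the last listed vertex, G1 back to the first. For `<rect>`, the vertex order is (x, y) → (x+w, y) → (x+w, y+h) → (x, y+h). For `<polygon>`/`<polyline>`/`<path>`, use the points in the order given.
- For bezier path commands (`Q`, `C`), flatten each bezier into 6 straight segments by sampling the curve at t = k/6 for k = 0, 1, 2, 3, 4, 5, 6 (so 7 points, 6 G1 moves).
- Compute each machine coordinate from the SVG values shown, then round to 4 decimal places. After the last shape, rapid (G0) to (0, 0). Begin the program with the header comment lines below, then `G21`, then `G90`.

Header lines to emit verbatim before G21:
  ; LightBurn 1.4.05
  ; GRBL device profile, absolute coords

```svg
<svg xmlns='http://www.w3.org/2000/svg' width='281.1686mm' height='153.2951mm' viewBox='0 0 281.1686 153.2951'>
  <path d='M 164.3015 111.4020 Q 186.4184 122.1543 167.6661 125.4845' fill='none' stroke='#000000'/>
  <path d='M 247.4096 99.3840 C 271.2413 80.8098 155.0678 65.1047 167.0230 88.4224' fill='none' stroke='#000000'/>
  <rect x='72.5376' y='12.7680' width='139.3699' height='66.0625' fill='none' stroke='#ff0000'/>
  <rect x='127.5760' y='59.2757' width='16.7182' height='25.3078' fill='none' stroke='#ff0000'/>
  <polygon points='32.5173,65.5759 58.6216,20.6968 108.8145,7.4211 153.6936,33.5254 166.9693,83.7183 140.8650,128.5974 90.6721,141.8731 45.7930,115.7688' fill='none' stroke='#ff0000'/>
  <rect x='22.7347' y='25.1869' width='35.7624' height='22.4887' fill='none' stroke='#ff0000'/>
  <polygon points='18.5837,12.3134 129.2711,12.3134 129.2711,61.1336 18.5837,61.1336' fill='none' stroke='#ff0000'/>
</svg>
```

; LightBurn 1.4.05
; GRBL device profile, absolute coords
G21
G90
G0 X164.3015 Y41.8931
M3 S929
G01 X170.5385 Y38.5152 F1022
G01 X174.5051 Y35.5496 F1022
G01 X176.2011 Y32.9963 F1022
G01 X175.6266 Y30.8554 F1022
G01 X172.7816 Y29.1268 F1022
G01 X167.6661 Y27.8106 F1022
M5
G0 X247.4096 Y53.9111
M3 S929
G01 X248.8997 Y62.7917 F1022
G01 X234.5038 Y70.1899 F1022
G01 X211.6700 Y75.1014 F1022
G01 X187.8465 Y76.5218 F1022
G01 X170.4814 Y73.4470 F1022
G01 X167.0230 Y64.8727 F1022
M5
G0 X72.5376 Y140.5271
M3 S412
G01 X211.9075 Y140.5271 F2098
G01 X211.9075 Y74.4646 F2098
G01 X72.5376 Y74.4646 F2098
G01 X72.5376 Y140.5271 F2098
M5
G0 X127.5760 Y94.0194
M3 S412
G01 X144.2942 Y94.0194 F2098
G01 X144.2942 Y68.7116 F2098
G01 X127.5760 Y68.7116 F2098
G01 X127.5760 Y94.0194 F2098
M5
G0 X32.5173 Y87.7192
M3 S412
G01 X58.6216 Y132.5983 F2098
G01 X108.8145 Y145.8740 F2098
G01 X153.6936 Y119.7697 F2098
G01 X166.9693 Y69.5768 F2098
G01 X140.8650 Y24.6977 F2098
G01 X90.6721 Y11.4220 F2098
G01 X45.7930 Y37.5263 F2098
G01 X32.5173 Y87.7192 F2098
M5
G0 X22.7347 Y128.1082
M3 S412
G01 X58.4971 Y128.1082 F2098
G01 X58.4971 Y105.6195 F2098
G01 X22.7347 Y105.6195 F2098
G01 X22.7347 Y128.1082 F2098
M5
G0 X18.5837 Y140.9817
M3 S412
G01 X129.2711 Y140.9817 F2098
G01 X129.2711 Y92.1615 F2098
G01 X18.5837 Y92.1615 F2098
G01 X18.5837 Y140.9817 F2098
M5
G0 X0.0000 Y0.0000

viewBox `0 0 281.1686 153.2951` with mm width/height → 1 unit = 1 mm. Flip: y_m = 153.2951 − y_svg.

**Shape 1** — `<path>` quadratic bezier, stroke `#000000` → cut (S929, F1022). Control points (SVG): P0=(164.3015,111.4020), P1=(186.4184,122.1543), P2=(167.6661,125.4845); sampled at t=k/6. Machine vertices: (164.3015,41.8931) → (170.5385,38.5152) → (174.5051,35.5496) → (176.2011,32.9963) → (175.6266,30.8554) → (172.7816,29.1268) → (167.6661,27.8106). Open path.

**Shape 2** — `<path>` cubic bezier, stroke `#000000` → cut (S929, F1022). Control points (SVG): P0=(247.4096,99.3840), P1=(271.2413,80.8098), P2=(155.0678,65.1047), P3=(167.0230,88.4224); sampled at t=k/6. Machine vertices: (247.4096,53.9111) → (248.8997,62.7917) → (234.5038,70.1899) → (211.6700,75.1014) → (187.8465,76.5218) → (170.4814,73.4470) → (167.0230,64.8727). Open path.

**Shape 3** — `<rect>` rectangle, stroke `#ff0000` → score (S412, F2098). Machine vertices: (72.5376,140.5271) → (211.9075,140.5271) → (211.9075,74.4646) → (72.5376,74.4646) → (72.5376,140.5271). Closed: final G1 returns to the first vertex.

**Shape 4** — `<rect>` rectangle, stroke `#ff0000` → score (S412, F2098). Machine vertices: (127.5760,94.0194) → (144.2942,94.0194) → (144.2942,68.7116) → (127.5760,68.7116) → (127.5760,94.0194). Closed: final G1 returns to the first vertex.

**Shape 5** — `<polygon>` regular polygon, stroke `#ff0000` → score (S412, F2098). Machine vertices: (32.5173,87.7192) → (58.6216,132.5983) → (108.8145,145.8740) → (153.6936,119.7697) → (166.9693,69.5768) → (140.8650,24.6977) → (90.6721,11.4220) → (45.7930,37.5263) → (32.5173,87.7192). Closed: final G1 returns to the first vertex.

**Shape 6** — `<rect>` rectangle, stroke `#ff0000` → score (S412, F2098). Machine vertices: (22.7347,128.1082) → (58.4971,128.1082) → (58.4971,105.6195) → (22.7347,105.6195) → (22.7347,128.1082). Closed: final G1 returns to the first vertex.

**Shape 7** — `<polygon>` rectangle, stroke `#ff0000` → score (S412, F2098). Machine vertices: (18.5837,140.9817) → (129.2711,140.9817) → (129.2711,92.1615) → (18.5837,92.1615) → (18.5837,140.9817). Closed: final G1 returns to the first vertex.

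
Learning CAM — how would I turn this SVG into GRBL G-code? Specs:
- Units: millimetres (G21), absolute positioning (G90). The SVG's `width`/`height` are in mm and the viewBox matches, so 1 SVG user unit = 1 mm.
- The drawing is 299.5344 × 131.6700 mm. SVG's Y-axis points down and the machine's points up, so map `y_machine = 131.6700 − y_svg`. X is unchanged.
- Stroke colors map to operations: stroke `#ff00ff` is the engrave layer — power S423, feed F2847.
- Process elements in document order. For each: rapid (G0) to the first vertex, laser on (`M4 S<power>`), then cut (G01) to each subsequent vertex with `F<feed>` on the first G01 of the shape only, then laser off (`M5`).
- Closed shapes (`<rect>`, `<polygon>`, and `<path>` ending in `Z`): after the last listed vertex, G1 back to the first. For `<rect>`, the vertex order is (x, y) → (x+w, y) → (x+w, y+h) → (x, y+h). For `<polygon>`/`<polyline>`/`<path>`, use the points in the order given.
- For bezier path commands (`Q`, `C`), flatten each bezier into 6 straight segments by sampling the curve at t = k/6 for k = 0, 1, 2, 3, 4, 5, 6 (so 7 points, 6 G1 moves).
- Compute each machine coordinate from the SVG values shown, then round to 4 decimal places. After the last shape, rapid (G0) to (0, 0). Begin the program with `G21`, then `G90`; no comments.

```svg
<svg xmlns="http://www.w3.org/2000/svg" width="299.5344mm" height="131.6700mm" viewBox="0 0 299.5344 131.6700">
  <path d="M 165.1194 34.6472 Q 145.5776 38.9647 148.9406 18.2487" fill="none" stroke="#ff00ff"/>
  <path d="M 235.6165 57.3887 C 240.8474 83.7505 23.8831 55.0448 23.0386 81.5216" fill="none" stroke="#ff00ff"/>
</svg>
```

G21
G90
G0 X165.1194 Y97.0228
M4 S423
G01 X159.2417 Y96.2790 F2847
G01 X154.6365 Y96.9260
G01 X151.3038 Y98.9637
G01 X149.2436 Y102.3921
G01 X148.4558 Y107.2113
G01 X148.9406 Y113.4213
M5
G0 X235.6165 Y74.2813
M4 S423
G01 X221.7449 Y65.1789 F2847
G01 X183.0162 Y62.1920
G01 X131.6058 Y62.2580
G01 X79.6891 Y62.3144
G01 X39.4416 Y59.2987
G01 X23.0386 Y50.1484
M5
G0 X0.0000 Y0.0000

1 u = 1 mm; y_m = 131.6700 − y.

[1] `<path>` quadratic bezier, #ff00ff→engrave S423 F2847: (165.1194,97.0228) → (159.2417,96.2790) → (154.6365,96.9260) → (151.3038,98.9637) → (149.2436,102.3921) → (148.4558,107.2113) → (148.9406,113.4213)

[2] `<path>` cubic bezier, #ff00ff→engrave S423 F2847: (235.6165,74.2813) → (221.7449,65.1789) → (183.0162,62.1920) → (131.6058,62.2580) → (79.6891,62.3144) → (39.4416,59.2987) → (23.0386,50.1484)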